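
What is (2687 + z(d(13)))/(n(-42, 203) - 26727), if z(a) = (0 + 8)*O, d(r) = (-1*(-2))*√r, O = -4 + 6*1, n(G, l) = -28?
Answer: -2703/26755 ≈ -0.10103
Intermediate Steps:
O = 2 (O = -4 + 6 = 2)
d(r) = 2*√r
z(a) = 16 (z(a) = (0 + 8)*2 = 8*2 = 16)
(2687 + z(d(13)))/(n(-42, 203) - 26727) = (2687 + 16)/(-28 - 26727) = 2703/(-26755) = 2703*(-1/26755) = -2703/26755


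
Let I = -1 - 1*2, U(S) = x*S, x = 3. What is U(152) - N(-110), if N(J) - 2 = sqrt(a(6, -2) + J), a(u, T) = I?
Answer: 454 - I*sqrt(113) ≈ 454.0 - 10.63*I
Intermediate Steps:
U(S) = 3*S
I = -3 (I = -1 - 2 = -3)
a(u, T) = -3
N(J) = 2 + sqrt(-3 + J)
U(152) - N(-110) = 3*152 - (2 + sqrt(-3 - 110)) = 456 - (2 + sqrt(-113)) = 456 - (2 + I*sqrt(113)) = 456 + (-2 - I*sqrt(113)) = 454 - I*sqrt(113)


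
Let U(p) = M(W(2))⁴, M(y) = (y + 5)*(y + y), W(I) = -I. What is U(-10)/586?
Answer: 10368/293 ≈ 35.386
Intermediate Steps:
M(y) = 2*y*(5 + y) (M(y) = (5 + y)*(2*y) = 2*y*(5 + y))
U(p) = 20736 (U(p) = (2*(-1*2)*(5 - 1*2))⁴ = (2*(-2)*(5 - 2))⁴ = (2*(-2)*3)⁴ = (-12)⁴ = 20736)
U(-10)/586 = 20736/586 = 20736*(1/586) = 10368/293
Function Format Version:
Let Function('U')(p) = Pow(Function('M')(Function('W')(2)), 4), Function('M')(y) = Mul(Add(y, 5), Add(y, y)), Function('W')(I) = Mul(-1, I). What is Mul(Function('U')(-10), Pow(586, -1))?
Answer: Rational(10368, 293) ≈ 35.386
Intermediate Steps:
Function('M')(y) = Mul(2, y, Add(5, y)) (Function('M')(y) = Mul(Add(5, y), Mul(2, y)) = Mul(2, y, Add(5, y)))
Function('U')(p) = 20736 (Function('U')(p) = Pow(Mul(2, Mul(-1, 2), Add(5, Mul(-1, 2))), 4) = Pow(Mul(2, -2, Add(5, -2)), 4) = Pow(Mul(2, -2, 3), 4) = Pow(-12, 4) = 20736)
Mul(Function('U')(-10), Pow(586, -1)) = Mul(20736, Pow(586, -1)) = Mul(20736, Rational(1, 586)) = Rational(10368, 293)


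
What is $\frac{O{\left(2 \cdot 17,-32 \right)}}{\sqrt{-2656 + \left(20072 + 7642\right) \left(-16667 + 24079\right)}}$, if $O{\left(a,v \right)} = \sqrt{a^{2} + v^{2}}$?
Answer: $\frac{\sqrt{27987591010}}{51353378} \approx 0.0032577$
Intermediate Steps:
$\frac{O{\left(2 \cdot 17,-32 \right)}}{\sqrt{-2656 + \left(20072 + 7642\right) \left(-16667 + 24079\right)}} = \frac{\sqrt{\left(2 \cdot 17\right)^{2} + \left(-32\right)^{2}}}{\sqrt{-2656 + \left(20072 + 7642\right) \left(-16667 + 24079\right)}} = \frac{\sqrt{34^{2} + 1024}}{\sqrt{-2656 + 27714 \cdot 7412}} = \frac{\sqrt{1156 + 1024}}{\sqrt{-2656 + 205416168}} = \frac{\sqrt{2180}}{\sqrt{205413512}} = \frac{2 \sqrt{545}}{2 \sqrt{51353378}} = 2 \sqrt{545} \frac{\sqrt{51353378}}{102706756} = \frac{\sqrt{27987591010}}{51353378}$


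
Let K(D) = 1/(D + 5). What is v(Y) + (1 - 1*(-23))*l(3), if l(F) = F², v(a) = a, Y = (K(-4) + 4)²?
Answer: 241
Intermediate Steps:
K(D) = 1/(5 + D)
Y = 25 (Y = (1/(5 - 4) + 4)² = (1/1 + 4)² = (1 + 4)² = 5² = 25)
v(Y) + (1 - 1*(-23))*l(3) = 25 + (1 - 1*(-23))*3² = 25 + (1 + 23)*9 = 25 + 24*9 = 25 + 216 = 241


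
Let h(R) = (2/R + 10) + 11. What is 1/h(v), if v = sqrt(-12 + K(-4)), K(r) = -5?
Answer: 357/7501 + 2*I*sqrt(17)/7501 ≈ 0.047594 + 0.0010993*I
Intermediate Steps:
v = I*sqrt(17) (v = sqrt(-12 - 5) = sqrt(-17) = I*sqrt(17) ≈ 4.1231*I)
h(R) = 21 + 2/R (h(R) = (10 + 2/R) + 11 = 21 + 2/R)
1/h(v) = 1/(21 + 2/((I*sqrt(17)))) = 1/(21 + 2*(-I*sqrt(17)/17)) = 1/(21 - 2*I*sqrt(17)/17)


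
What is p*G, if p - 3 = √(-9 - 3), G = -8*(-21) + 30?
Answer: 594 + 396*I*√3 ≈ 594.0 + 685.89*I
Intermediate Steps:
G = 198 (G = 168 + 30 = 198)
p = 3 + 2*I*√3 (p = 3 + √(-9 - 3) = 3 + √(-12) = 3 + 2*I*√3 ≈ 3.0 + 3.4641*I)
p*G = (3 + 2*I*√3)*198 = 594 + 396*I*√3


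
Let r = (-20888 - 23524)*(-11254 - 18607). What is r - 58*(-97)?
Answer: 1326192358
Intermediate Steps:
r = 1326186732 (r = -44412*(-29861) = 1326186732)
r - 58*(-97) = 1326186732 - 58*(-97) = 1326186732 + 5626 = 1326192358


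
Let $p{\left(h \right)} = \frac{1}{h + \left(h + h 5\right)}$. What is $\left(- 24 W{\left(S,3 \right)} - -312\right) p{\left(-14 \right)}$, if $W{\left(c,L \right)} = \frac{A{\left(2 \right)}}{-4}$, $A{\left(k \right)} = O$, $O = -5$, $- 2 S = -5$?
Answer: $- \frac{141}{49} \approx -2.8776$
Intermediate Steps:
$S = \frac{5}{2}$ ($S = \left(- \frac{1}{2}\right) \left(-5\right) = \frac{5}{2} \approx 2.5$)
$A{\left(k \right)} = -5$
$W{\left(c,L \right)} = \frac{5}{4}$ ($W{\left(c,L \right)} = - \frac{5}{-4} = \left(-5\right) \left(- \frac{1}{4}\right) = \frac{5}{4}$)
$p{\left(h \right)} = \frac{1}{7 h}$ ($p{\left(h \right)} = \frac{1}{h + \left(h + 5 h\right)} = \frac{1}{h + 6 h} = \frac{1}{7 h}$)
$\left(- 24 W{\left(S,3 \right)} - -312\right) p{\left(-14 \right)} = \left(\left(-24\right) \frac{5}{4} - -312\right) \frac{1}{7 \left(-14\right)} = \left(-30 + 312\right) \frac{1}{7} \left(- \frac{1}{14}\right) = 282 \left(- \frac{1}{98}\right) = - \frac{141}{49}$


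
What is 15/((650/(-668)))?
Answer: -1002/65 ≈ -15.415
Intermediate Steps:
15/((650/(-668))) = 15/((650*(-1/668))) = 15/(-325/334) = 15*(-334/325) = -1002/65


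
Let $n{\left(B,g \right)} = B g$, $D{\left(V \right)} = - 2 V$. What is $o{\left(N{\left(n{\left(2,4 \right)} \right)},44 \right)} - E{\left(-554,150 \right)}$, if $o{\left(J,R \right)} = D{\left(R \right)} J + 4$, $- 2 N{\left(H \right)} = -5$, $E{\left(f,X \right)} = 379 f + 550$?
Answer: $209200$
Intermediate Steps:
$E{\left(f,X \right)} = 550 + 379 f$
$N{\left(H \right)} = \frac{5}{2}$ ($N{\left(H \right)} = \left(- \frac{1}{2}\right) \left(-5\right) = \frac{5}{2}$)
$o{\left(J,R \right)} = 4 - 2 J R$ ($o{\left(J,R \right)} = - 2 R J + 4 = - 2 J R + 4 = 4 - 2 J R$)
$o{\left(N{\left(n{\left(2,4 \right)} \right)},44 \right)} - E{\left(-554,150 \right)} = \left(4 - 5 \cdot 44\right) - \left(550 + 379 \left(-554\right)\right) = \left(4 - 220\right) - \left(550 - 209966\right) = -216 - -209416 = -216 + 209416 = 209200$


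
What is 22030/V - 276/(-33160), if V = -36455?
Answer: -36022661/60442390 ≈ -0.59598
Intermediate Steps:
22030/V - 276/(-33160) = 22030/(-36455) - 276/(-33160) = 22030*(-1/36455) - 276*(-1/33160) = -4406/7291 + 69/8290 = -36022661/60442390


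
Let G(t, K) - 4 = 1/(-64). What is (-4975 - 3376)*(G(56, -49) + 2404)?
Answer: -1286980961/64 ≈ -2.0109e+7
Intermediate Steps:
G(t, K) = 255/64 (G(t, K) = 4 + 1/(-64) = 4 - 1/64 = 255/64)
(-4975 - 3376)*(G(56, -49) + 2404) = (-4975 - 3376)*(255/64 + 2404) = -8351*154111/64 = -1286980961/64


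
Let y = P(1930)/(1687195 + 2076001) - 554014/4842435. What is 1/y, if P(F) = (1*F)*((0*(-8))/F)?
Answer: -4842435/554014 ≈ -8.7406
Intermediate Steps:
P(F) = 0 (P(F) = F*(0/F) = F*0 = 0)
y = -554014/4842435 (y = 0/(1687195 + 2076001) - 554014/4842435 = 0/3763196 - 554014*1/4842435 = 0*(1/3763196) - 554014/4842435 = 0 - 554014/4842435 = -554014/4842435 ≈ -0.11441)
1/y = 1/(-554014/4842435) = -4842435/554014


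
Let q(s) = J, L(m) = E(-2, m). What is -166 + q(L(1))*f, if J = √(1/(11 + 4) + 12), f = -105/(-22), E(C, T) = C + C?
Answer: -166 + 7*√2715/22 ≈ -149.42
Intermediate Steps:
E(C, T) = 2*C
L(m) = -4 (L(m) = 2*(-2) = -4)
f = 105/22 (f = -105*(-1/22) = 105/22 ≈ 4.7727)
J = √2715/15 (J = √(1/15 + 12) = √(181/15) = √2715/15 ≈ 3.4737)
q(s) = √2715/15
-166 + q(L(1))*f = -166 + (√2715/15)*(105/22) = -166 + 7*√2715/22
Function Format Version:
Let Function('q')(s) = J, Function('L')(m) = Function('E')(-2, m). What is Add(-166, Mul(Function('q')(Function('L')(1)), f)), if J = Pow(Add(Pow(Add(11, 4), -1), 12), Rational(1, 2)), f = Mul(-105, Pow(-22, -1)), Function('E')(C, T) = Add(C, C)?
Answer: Add(-166, Mul(Rational(7, 22), Pow(2715, Rational(1, 2)))) ≈ -149.42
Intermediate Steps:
Function('E')(C, T) = Mul(2, C)
Function('L')(m) = -4 (Function('L')(m) = Mul(2, -2) = -4)
f = Rational(105, 22) (f = Mul(-105, Rational(-1, 22)) = Rational(105, 22) ≈ 4.7727)
J = Mul(Rational(1, 15), Pow(2715, Rational(1, 2))) (J = Pow(Add(Pow(15, -1), 12), Rational(1, 2)) = Pow(Add(Rational(1, 15), 12), Rational(1, 2)) = Pow(Rational(181, 15), Rational(1, 2)) = Mul(Rational(1, 15), Pow(2715, Rational(1, 2))) ≈ 3.4737)
Function('q')(s) = Mul(Rational(1, 15), Pow(2715, Rational(1, 2)))
Add(-166, Mul(Function('q')(Function('L')(1)), f)) = Add(-166, Mul(Mul(Rational(1, 15), Pow(2715, Rational(1, 2))), Rational(105, 22))) = Add(-166, Mul(Rational(7, 22), Pow(2715, Rational(1, 2))))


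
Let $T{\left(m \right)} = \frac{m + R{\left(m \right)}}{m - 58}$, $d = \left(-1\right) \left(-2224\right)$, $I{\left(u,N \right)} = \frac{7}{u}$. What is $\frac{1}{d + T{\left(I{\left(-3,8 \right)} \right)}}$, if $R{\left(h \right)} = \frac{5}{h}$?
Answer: $\frac{1267}{2817902} \approx 0.00044963$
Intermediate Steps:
$d = 2224$
$T{\left(m \right)} = \frac{m + \frac{5}{m}}{-58 + m}$ ($T{\left(m \right)} = \frac{m + \frac{5}{m}}{m - 58} = \frac{m + \frac{5}{m}}{-58 + m}$)
$\frac{1}{d + T{\left(I{\left(-3,8 \right)} \right)}} = \frac{1}{2224 + \frac{5 + \left(\frac{7}{-3}\right)^{2}}{\frac{7}{-3} \left(-58 + \frac{7}{-3}\right)}} = \frac{1}{2224 + \frac{5 + \left(7 \left(- \frac{1}{3}\right)\right)^{2}}{7 \left(- \frac{1}{3}\right) \left(-58 + 7 \left(- \frac{1}{3}\right)\right)}} = \frac{1}{2224 + \frac{5 + \left(- \frac{7}{3}\right)^{2}}{\left(- \frac{7}{3}\right) \left(-58 - \frac{7}{3}\right)}} = \frac{1}{2224 - \frac{3 \left(5 + \frac{49}{9}\right)}{7 \left(- \frac{181}{3}\right)}} = \frac{1}{2224 - \left(- \frac{9}{1267}\right) \frac{94}{9}} = \frac{1}{2224 + \frac{94}{1267}} = \frac{1}{\frac{2817902}{1267}} = \frac{1267}{2817902}$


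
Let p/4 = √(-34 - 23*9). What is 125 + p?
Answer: 125 + 4*I*√241 ≈ 125.0 + 62.097*I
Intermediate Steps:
p = 4*I*√241 (p = 4*√(-34 - 23*9) = 4*√(-34 - 207) = 4*√(-241) = 4*(I*√241) = 4*I*√241 ≈ 62.097*I)
125 + p = 125 + 4*I*√241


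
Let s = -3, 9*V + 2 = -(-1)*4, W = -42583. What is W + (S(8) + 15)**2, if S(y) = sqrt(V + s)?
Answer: -381247/9 + 50*I ≈ -42361.0 + 50.0*I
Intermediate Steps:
V = 2/9 (V = -2/9 + (-(-1)*4)/9 = -2/9 + (-1*(-4))/9 = -2/9 + (1/9)*4 = -2/9 + 4/9 = 2/9 ≈ 0.22222)
S(y) = 5*I/3 (S(y) = sqrt(2/9 - 3) = sqrt(-25/9) = 5*I/3)
W + (S(8) + 15)**2 = -42583 + (5*I/3 + 15)**2 = -42583 + (15 + 5*I/3)**2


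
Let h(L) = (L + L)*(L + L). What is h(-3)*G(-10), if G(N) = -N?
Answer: 360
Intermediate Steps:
h(L) = 4*L**2 (h(L) = (2*L)*(2*L) = 4*L**2)
h(-3)*G(-10) = (4*(-3)**2)*(-1*(-10)) = (4*9)*10 = 36*10 = 360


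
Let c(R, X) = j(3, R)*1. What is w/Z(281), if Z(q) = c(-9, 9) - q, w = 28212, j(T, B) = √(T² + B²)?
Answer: -7927572/78871 - 84636*√10/78871 ≈ -103.91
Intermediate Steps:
j(T, B) = √(B² + T²)
c(R, X) = √(9 + R²) (c(R, X) = √(R² + 3²)*1 = √(R² + 9)*1 = √(9 + R²)*1 = √(9 + R²))
Z(q) = -q + 3*√10 (Z(q) = √(9 + (-9)²) - q = √(9 + 81) - q = √90 - q = 3*√10 - q = -q + 3*√10)
w/Z(281) = 28212/(-1*281 + 3*√10) = 28212/(-281 + 3*√10)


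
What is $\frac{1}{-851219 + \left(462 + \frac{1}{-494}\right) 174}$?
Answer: $- \frac{247}{190395344} \approx -1.2973 \cdot 10^{-6}$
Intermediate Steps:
$\frac{1}{-851219 + \left(462 + \frac{1}{-494}\right) 174} = \frac{1}{-851219 + \left(462 - \frac{1}{494}\right) 174} = \frac{1}{-851219 + \frac{228227}{494} \cdot 174} = \frac{1}{-851219 + \frac{19855749}{247}} = \frac{1}{- \frac{190395344}{247}} = - \frac{247}{190395344}$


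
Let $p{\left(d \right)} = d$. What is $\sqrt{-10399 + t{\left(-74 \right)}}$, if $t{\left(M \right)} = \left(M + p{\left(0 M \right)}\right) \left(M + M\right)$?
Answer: $\sqrt{553} \approx 23.516$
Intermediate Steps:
$t{\left(M \right)} = 2 M^{2}$ ($t{\left(M \right)} = \left(M + 0 M\right) \left(M + M\right) = \left(M + 0\right) 2 M = M 2 M = 2 M^{2}$)
$\sqrt{-10399 + t{\left(-74 \right)}} = \sqrt{-10399 + 2 \left(-74\right)^{2}} = \sqrt{-10399 + 2 \cdot 5476} = \sqrt{-10399 + 10952} = \sqrt{553}$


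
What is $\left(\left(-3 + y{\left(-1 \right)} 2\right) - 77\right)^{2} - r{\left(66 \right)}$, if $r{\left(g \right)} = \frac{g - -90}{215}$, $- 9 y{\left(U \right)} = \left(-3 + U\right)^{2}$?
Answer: $\frac{121570724}{17415} \approx 6980.8$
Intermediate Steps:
$y{\left(U \right)} = - \frac{\left(-3 + U\right)^{2}}{9}$
$r{\left(g \right)} = \frac{18}{43} + \frac{g}{215}$ ($r{\left(g \right)} = \left(g + 90\right) \frac{1}{215} = \left(90 + g\right) \frac{1}{215} = \frac{18}{43} + \frac{g}{215}$)
$\left(\left(-3 + y{\left(-1 \right)} 2\right) - 77\right)^{2} - r{\left(66 \right)} = \left(\left(-3 + - \frac{\left(-3 - 1\right)^{2}}{9} \cdot 2\right) - 77\right)^{2} - \left(\frac{18}{43} + \frac{1}{215} \cdot 66\right) = \left(\left(-3 + - \frac{\left(-4\right)^{2}}{9} \cdot 2\right) - 77\right)^{2} - \left(\frac{18}{43} + \frac{66}{215}\right) = \left(\left(-3 + \left(- \frac{1}{9}\right) 16 \cdot 2\right) - 77\right)^{2} - \frac{156}{215} = \left(\left(-3 - \frac{32}{9}\right) - 77\right)^{2} - \frac{156}{215} = \left(- \frac{59}{9} - 77\right)^{2} - \frac{156}{215} = \left(- \frac{752}{9}\right)^{2} - \frac{156}{215} = \frac{565504}{81} - \frac{156}{215} = \frac{121570724}{17415}$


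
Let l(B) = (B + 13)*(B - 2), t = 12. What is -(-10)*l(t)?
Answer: 2500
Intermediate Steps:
l(B) = (-2 + B)*(13 + B) (l(B) = (13 + B)*(-2 + B) = (-2 + B)*(13 + B))
-(-10)*l(t) = -(-10)*(-26 + 12² + 11*12) = -(-10)*(-26 + 144 + 132) = -(-10)*250 = -10*(-250) = 2500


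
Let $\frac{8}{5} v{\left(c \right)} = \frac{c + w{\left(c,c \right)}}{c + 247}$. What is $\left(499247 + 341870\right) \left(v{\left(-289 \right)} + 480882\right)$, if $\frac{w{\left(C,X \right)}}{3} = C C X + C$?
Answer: $\frac{440447272490039}{336} \approx 1.3109 \cdot 10^{12}$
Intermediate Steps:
$w{\left(C,X \right)} = 3 C + 3 X C^{2}$ ($w{\left(C,X \right)} = 3 \left(C C X + C\right) = 3 \left(C^{2} X + C\right) = 3 \left(X C^{2} + C\right) = 3 \left(C + X C^{2}\right) = 3 C + 3 X C^{2}$)
$v{\left(c \right)} = \frac{5 \left(c + 3 c \left(1 + c^{2}\right)\right)}{8 \left(247 + c\right)}$ ($v{\left(c \right)} = \frac{5 \frac{c + 3 c \left(1 + c c\right)}{c + 247}}{8} = \frac{5 \frac{c + 3 c \left(1 + c^{2}\right)}{247 + c}}{8} = \frac{5 \left(c + 3 c \left(1 + c^{2}\right)\right)}{8 \left(247 + c\right)}$)
$\left(499247 + 341870\right) \left(v{\left(-289 \right)} + 480882\right) = \left(499247 + 341870\right) \left(\frac{15 \left(-289\right)^{3} + 20 \left(-289\right)}{1976 + 8 \left(-289\right)} + 480882\right) = 841117 \left(\frac{15 \left(-24137569\right) - 5780}{1976 - 2312} + 480882\right) = 841117 \left(\frac{-362063535 - 5780}{-336} + 480882\right) = 841117 \left(\left(- \frac{1}{336}\right) \left(-362069315\right) + 480882\right) = 841117 \left(\frac{362069315}{336} + 480882\right) = 841117 \cdot \frac{523645667}{336} = \frac{440447272490039}{336}$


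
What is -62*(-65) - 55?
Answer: 3975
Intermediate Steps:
-62*(-65) - 55 = 4030 - 55 = 3975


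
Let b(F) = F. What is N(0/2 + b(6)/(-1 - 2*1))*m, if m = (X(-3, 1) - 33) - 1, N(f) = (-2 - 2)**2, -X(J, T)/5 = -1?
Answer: -464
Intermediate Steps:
X(J, T) = 5 (X(J, T) = -5*(-1) = 5)
N(f) = 16 (N(f) = (-4)**2 = 16)
m = -29 (m = (5 - 33) - 1 = -28 - 1 = -29)
N(0/2 + b(6)/(-1 - 2*1))*m = 16*(-29) = -464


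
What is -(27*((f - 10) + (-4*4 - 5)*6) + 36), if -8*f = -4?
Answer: 7245/2 ≈ 3622.5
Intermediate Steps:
f = 1/2 (f = -1/8*(-4) = 1/2 ≈ 0.50000)
-(27*((f - 10) + (-4*4 - 5)*6) + 36) = -(27*((1/2 - 10) + (-4*4 - 5)*6) + 36) = -(27*(-19/2 + (-16 - 5)*6) + 36) = -(27*(-19/2 - 21*6) + 36) = -(27*(-19/2 - 126) + 36) = -(27*(-271/2) + 36) = -(-7317/2 + 36) = -1*(-7245/2) = 7245/2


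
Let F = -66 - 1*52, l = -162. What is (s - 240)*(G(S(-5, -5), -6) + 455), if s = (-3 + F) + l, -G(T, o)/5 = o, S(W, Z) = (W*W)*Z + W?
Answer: -253655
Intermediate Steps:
S(W, Z) = W + Z*W² (S(W, Z) = W²*Z + W = Z*W² + W = W + Z*W²)
G(T, o) = -5*o
F = -118 (F = -66 - 52 = -118)
s = -283 (s = (-3 - 118) - 162 = -121 - 162 = -283)
(s - 240)*(G(S(-5, -5), -6) + 455) = (-283 - 240)*(-5*(-6) + 455) = -523*(30 + 455) = -523*485 = -253655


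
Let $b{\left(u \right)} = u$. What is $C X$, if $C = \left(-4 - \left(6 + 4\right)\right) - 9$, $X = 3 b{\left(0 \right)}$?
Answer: $0$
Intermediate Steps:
$X = 0$ ($X = 3 \cdot 0 = 0$)
$C = -23$ ($C = \left(-4 - 10\right) - 9 = -14 - 9 = -23$)
$C X = \left(-23\right) 0 = 0$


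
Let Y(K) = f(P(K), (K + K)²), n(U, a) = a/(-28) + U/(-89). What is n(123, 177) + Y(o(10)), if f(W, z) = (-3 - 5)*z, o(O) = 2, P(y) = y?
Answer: -338173/2492 ≈ -135.70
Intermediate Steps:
f(W, z) = -8*z
n(U, a) = -a/28 - U/89 (n(U, a) = a*(-1/28) + U*(-1/89) = -a/28 - U/89)
Y(K) = -32*K² (Y(K) = -8*(K + K)² = -8*4*K² = -32*K²)
n(123, 177) + Y(o(10)) = (-1/28*177 - 1/89*123) - 32*2² = (-177/28 - 123/89) - 32*4 = -19197/2492 - 128 = -338173/2492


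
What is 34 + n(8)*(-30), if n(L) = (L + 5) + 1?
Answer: -386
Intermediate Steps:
n(L) = 6 + L (n(L) = (5 + L) + 1 = 6 + L)
34 + n(8)*(-30) = 34 + (6 + 8)*(-30) = 34 + 14*(-30) = 34 - 420 = -386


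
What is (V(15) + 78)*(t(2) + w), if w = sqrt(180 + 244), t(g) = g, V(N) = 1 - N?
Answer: 128 + 128*sqrt(106) ≈ 1445.8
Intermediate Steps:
w = 2*sqrt(106) (w = sqrt(424) = 2*sqrt(106) ≈ 20.591)
(V(15) + 78)*(t(2) + w) = ((1 - 1*15) + 78)*(2 + 2*sqrt(106)) = ((1 - 15) + 78)*(2 + 2*sqrt(106)) = (-14 + 78)*(2 + 2*sqrt(106)) = 64*(2 + 2*sqrt(106)) = 128 + 128*sqrt(106)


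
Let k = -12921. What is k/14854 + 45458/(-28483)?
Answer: -149037425/60440926 ≈ -2.4658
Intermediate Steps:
k/14854 + 45458/(-28483) = -12921/14854 + 45458/(-28483) = -12921*1/14854 + 45458*(-1/28483) = -12921/14854 - 6494/4069 = -149037425/60440926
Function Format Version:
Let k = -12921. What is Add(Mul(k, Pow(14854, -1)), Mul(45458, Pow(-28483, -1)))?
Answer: Rational(-149037425, 60440926) ≈ -2.4658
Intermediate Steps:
Add(Mul(k, Pow(14854, -1)), Mul(45458, Pow(-28483, -1))) = Add(Mul(-12921, Pow(14854, -1)), Mul(45458, Pow(-28483, -1))) = Add(Mul(-12921, Rational(1, 14854)), Mul(45458, Rational(-1, 28483))) = Add(Rational(-12921, 14854), Rational(-6494, 4069)) = Rational(-149037425, 60440926)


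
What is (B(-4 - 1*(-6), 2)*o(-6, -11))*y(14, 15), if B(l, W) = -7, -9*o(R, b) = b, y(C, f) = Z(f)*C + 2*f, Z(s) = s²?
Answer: -81620/3 ≈ -27207.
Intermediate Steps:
y(C, f) = 2*f + C*f² (y(C, f) = f²*C + 2*f = C*f² + 2*f = 2*f + C*f²)
o(R, b) = -b/9
(B(-4 - 1*(-6), 2)*o(-6, -11))*y(14, 15) = (-(-7)*(-11)/9)*(15*(2 + 14*15)) = (-7*11/9)*(15*(2 + 210)) = -385*212/3 = -77/9*3180 = -81620/3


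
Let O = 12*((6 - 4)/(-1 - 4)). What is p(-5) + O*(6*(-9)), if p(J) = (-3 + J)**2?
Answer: 1616/5 ≈ 323.20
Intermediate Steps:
O = -24/5 (O = 12*(2/(-5)) = 12*(2*(-1/5)) = 12*(-2/5) = -24/5 ≈ -4.8000)
p(-5) + O*(6*(-9)) = (-3 - 5)**2 - 144*(-9)/5 = (-8)**2 - 24/5*(-54) = 64 + 1296/5 = 1616/5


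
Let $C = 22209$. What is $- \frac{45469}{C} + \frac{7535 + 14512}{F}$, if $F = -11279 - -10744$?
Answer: $- \frac{513967738}{11881815} \approx -43.257$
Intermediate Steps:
$F = -535$ ($F = -11279 + 10744 = -535$)
$- \frac{45469}{C} + \frac{7535 + 14512}{F} = - \frac{45469}{22209} + \frac{7535 + 14512}{-535} = \left(-45469\right) \frac{1}{22209} + 22047 \left(- \frac{1}{535}\right) = - \frac{45469}{22209} - \frac{22047}{535} = - \frac{513967738}{11881815}$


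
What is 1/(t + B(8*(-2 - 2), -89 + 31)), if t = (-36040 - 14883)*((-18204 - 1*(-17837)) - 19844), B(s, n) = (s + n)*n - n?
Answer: 1/1029210031 ≈ 9.7162e-10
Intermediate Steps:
B(s, n) = -n + n*(n + s) (B(s, n) = (n + s)*n - n = n*(n + s) - n = -n + n*(n + s))
t = 1029204753 (t = -50923*((-18204 + 17837) - 19844) = -50923*(-367 - 19844) = -50923*(-20211) = 1029204753)
1/(t + B(8*(-2 - 2), -89 + 31)) = 1/(1029204753 + (-89 + 31)*(-1 + (-89 + 31) + 8*(-2 - 2))) = 1/(1029204753 - 58*(-1 - 58 + 8*(-4))) = 1/(1029204753 - 58*(-1 - 58 - 32)) = 1/(1029204753 - 58*(-91)) = 1/(1029204753 + 5278) = 1/1029210031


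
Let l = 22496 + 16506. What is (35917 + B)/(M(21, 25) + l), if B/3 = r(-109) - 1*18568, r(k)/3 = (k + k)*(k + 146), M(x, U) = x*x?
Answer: -92381/39443 ≈ -2.3421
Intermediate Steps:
M(x, U) = x**2
r(k) = 6*k*(146 + k) (r(k) = 3*((k + k)*(k + 146)) = 3*((2*k)*(146 + k)) = 3*(2*k*(146 + k)) = 6*k*(146 + k))
l = 39002
B = -128298 (B = 3*(6*(-109)*(146 - 109) - 1*18568) = 3*(6*(-109)*37 - 18568) = 3*(-24198 - 18568) = 3*(-42766) = -128298)
(35917 + B)/(M(21, 25) + l) = (35917 - 128298)/(21**2 + 39002) = -92381/(441 + 39002) = -92381/39443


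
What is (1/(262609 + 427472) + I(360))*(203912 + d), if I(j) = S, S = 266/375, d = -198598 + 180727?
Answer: 3794449260529/28753375 ≈ 1.3197e+5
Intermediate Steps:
d = -17871
S = 266/375 (S = 266*(1/375) = 266/375 ≈ 0.70933)
I(j) = 266/375
(1/(262609 + 427472) + I(360))*(203912 + d) = (1/(262609 + 427472) + 266/375)*(203912 - 17871) = (1/690081 + 266/375)*186041 = (20395769/28753375)*186041 = 3794449260529/28753375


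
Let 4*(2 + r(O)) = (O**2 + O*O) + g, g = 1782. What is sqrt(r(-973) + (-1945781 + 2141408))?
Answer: sqrt(669435) ≈ 818.19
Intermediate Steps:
r(O) = 887/2 + O**2/2 (r(O) = -2 + ((O**2 + O*O) + 1782)/4 = -2 + ((O**2 + O**2) + 1782)/4 = -2 + (2*O**2 + 1782)/4 = -2 + (1782 + 2*O**2)/4 = -2 + (891/2 + O**2/2) = 887/2 + O**2/2)
sqrt(r(-973) + (-1945781 + 2141408)) = sqrt((887/2 + (1/2)*(-973)**2) + (-1945781 + 2141408)) = sqrt((887/2 + (1/2)*946729) + 195627) = sqrt((887/2 + 946729/2) + 195627) = sqrt(473808 + 195627) = sqrt(669435)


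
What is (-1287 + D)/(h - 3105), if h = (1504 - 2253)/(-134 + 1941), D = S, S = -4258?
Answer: 10019815/5611484 ≈ 1.7856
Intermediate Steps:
D = -4258
h = -749/1807 ≈ -0.41450
(-1287 + D)/(h - 3105) = (-1287 - 4258)/(-749/1807 - 3105) = -5545/(-5611484/1807) = -5545*(-1807/5611484) = 10019815/5611484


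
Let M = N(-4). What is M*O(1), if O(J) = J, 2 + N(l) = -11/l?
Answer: ¾ ≈ 0.75000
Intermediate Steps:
N(l) = -2 - 11/l
M = ¾ (M = -2 - 11/(-4) = -2 - 11*(-¼) = -2 + 11/4 = ¾ ≈ 0.75000)
M*O(1) = (¾)*1 = ¾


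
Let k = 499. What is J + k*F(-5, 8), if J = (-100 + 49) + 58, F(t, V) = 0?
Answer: 7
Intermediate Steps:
J = 7 (J = -51 + 58 = 7)
J + k*F(-5, 8) = 7 + 499*0 = 7 + 0 = 7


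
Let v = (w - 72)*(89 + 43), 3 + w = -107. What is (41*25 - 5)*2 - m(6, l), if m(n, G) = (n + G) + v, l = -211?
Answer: 26269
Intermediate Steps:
w = -110 (w = -3 - 107 = -110)
v = -24024 (v = (-110 - 72)*(89 + 43) = -182*132 = -24024)
m(n, G) = -24024 + G + n (m(n, G) = (n + G) - 24024 = (G + n) - 24024 = -24024 + G + n)
(41*25 - 5)*2 - m(6, l) = (41*25 - 5)*2 - (-24024 - 211 + 6) = (1025 - 5)*2 - 1*(-24229) = 1020*2 + 24229 = 2040 + 24229 = 26269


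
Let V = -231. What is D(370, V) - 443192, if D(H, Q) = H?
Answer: -442822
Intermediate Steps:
D(370, V) - 443192 = 370 - 443192 = -442822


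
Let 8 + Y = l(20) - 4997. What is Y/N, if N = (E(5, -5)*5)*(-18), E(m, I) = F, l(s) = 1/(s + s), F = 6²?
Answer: 66733/43200 ≈ 1.5447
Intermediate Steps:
F = 36
l(s) = 1/(2*s)
E(m, I) = 36
N = -3240 (N = (36*5)*(-18) = 180*(-18) = -3240)
Y = -200199/40 (Y = -8 + ((½)/20 - 4997) = -8 + ((½)*(1/20) - 4997) = -8 + (1/40 - 4997) = -8 - 199879/40 = -200199/40 ≈ -5005.0)
Y/N = -200199/40/(-3240) = -200199/40*(-1/3240) = 66733/43200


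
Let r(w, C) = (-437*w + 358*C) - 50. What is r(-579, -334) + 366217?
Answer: 499618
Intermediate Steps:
r(w, C) = -50 - 437*w + 358*C
r(-579, -334) + 366217 = (-50 - 437*(-579) + 358*(-334)) + 366217 = (-50 + 253023 - 119572) + 366217 = 133401 + 366217 = 499618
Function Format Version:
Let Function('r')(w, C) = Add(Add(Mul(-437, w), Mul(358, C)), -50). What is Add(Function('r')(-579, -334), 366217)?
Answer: 499618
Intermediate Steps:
Function('r')(w, C) = Add(-50, Mul(-437, w), Mul(358, C))
Add(Function('r')(-579, -334), 366217) = Add(Add(-50, Mul(-437, -579), Mul(358, -334)), 366217) = Add(Add(-50, 253023, -119572), 366217) = Add(133401, 366217) = 499618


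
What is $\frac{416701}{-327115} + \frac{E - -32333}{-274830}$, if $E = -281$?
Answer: $- \frac{4166887527}{2996700515} \approx -1.3905$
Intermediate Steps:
$\frac{416701}{-327115} + \frac{E - -32333}{-274830} = \frac{416701}{-327115} + \frac{-281 - -32333}{-274830} = 416701 \left(- \frac{1}{327115}\right) + \left(-281 + 32333\right) \left(- \frac{1}{274830}\right) = - \frac{416701}{327115} + 32052 \left(- \frac{1}{274830}\right) = - \frac{416701}{327115} - \frac{5342}{45805} = - \frac{4166887527}{2996700515}$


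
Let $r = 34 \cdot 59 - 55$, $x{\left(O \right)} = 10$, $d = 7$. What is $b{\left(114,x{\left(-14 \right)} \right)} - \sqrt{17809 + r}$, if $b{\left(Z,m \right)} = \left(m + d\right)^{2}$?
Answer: $289 - 4 \sqrt{1235} \approx 148.43$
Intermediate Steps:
$r = 1951$ ($r = 2006 - 55 = 1951$)
$b{\left(Z,m \right)} = \left(7 + m\right)^{2}$ ($b{\left(Z,m \right)} = \left(m + 7\right)^{2} = \left(7 + m\right)^{2}$)
$b{\left(114,x{\left(-14 \right)} \right)} - \sqrt{17809 + r} = \left(7 + 10\right)^{2} - \sqrt{17809 + 1951} = 17^{2} - \sqrt{19760} = 289 - 4 \sqrt{1235}$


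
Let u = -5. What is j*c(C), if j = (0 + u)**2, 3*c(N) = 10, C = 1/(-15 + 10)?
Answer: 250/3 ≈ 83.333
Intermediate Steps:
C = -1/5 (C = 1/(-5) = -1/5 ≈ -0.20000)
c(N) = 10/3 (c(N) = (1/3)*10 = 10/3)
j = 25 (j = (0 - 5)**2 = (-5)**2 = 25)
j*c(C) = 25*(10/3) = 250/3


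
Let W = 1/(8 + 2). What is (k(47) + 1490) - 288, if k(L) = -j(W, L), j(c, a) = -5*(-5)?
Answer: 1177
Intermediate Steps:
W = 1/10 ≈ 0.10000
j(c, a) = 25
k(L) = -25 (k(L) = -1*25 = -25)
(k(47) + 1490) - 288 = (-25 + 1490) - 288 = 1465 - 288 = 1177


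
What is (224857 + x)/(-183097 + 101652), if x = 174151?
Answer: -399008/81445 ≈ -4.8991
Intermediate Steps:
(224857 + x)/(-183097 + 101652) = (224857 + 174151)/(-183097 + 101652) = 399008/(-81445) = 399008*(-1/81445) = -399008/81445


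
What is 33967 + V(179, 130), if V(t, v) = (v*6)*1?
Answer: 34747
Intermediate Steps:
V(t, v) = 6*v (V(t, v) = (6*v)*1 = 6*v)
33967 + V(179, 130) = 33967 + 6*130 = 33967 + 780 = 34747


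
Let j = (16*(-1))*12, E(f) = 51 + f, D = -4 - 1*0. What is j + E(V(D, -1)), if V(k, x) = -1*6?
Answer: -147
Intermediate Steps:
D = -4 (D = -4 + 0 = -4)
V(k, x) = -6
j = -192 (j = -16*12 = -192)
j + E(V(D, -1)) = -192 + (51 - 6) = -192 + 45 = -147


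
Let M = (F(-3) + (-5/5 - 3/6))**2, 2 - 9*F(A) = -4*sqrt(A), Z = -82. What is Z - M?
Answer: -26905/324 + 92*I*sqrt(3)/81 ≈ -83.04 + 1.9673*I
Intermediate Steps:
F(A) = 2/9 + 4*sqrt(A)/9 (F(A) = 2/9 - (-4)*sqrt(A)/9 = 2/9 + 4*sqrt(A)/9)
M = (-23/18 + 4*I*sqrt(3)/9)**2 (M = ((2/9 + 4*sqrt(-3)/9) + (-5/5 - 3/6))**2 = ((2/9 + 4*(I*sqrt(3))/9) + (-5*1/5 - 3*1/6))**2 = ((2/9 + 4*I*sqrt(3)/9) + (-1 - 1/2))**2 = ((2/9 + 4*I*sqrt(3)/9) - 3/2)**2 = (-23/18 + 4*I*sqrt(3)/9)**2 ≈ 1.0401 - 1.9673*I)
Z - M = -82 - (337/324 - 92*I*sqrt(3)/81) = -82 + (-337/324 + 92*I*sqrt(3)/81) = -26905/324 + 92*I*sqrt(3)/81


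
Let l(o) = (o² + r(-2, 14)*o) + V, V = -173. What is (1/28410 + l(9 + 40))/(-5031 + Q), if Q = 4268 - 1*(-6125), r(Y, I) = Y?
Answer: 60513301/152334420 ≈ 0.39724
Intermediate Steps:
l(o) = -173 + o² - 2*o (l(o) = (o² - 2*o) - 173 = -173 + o² - 2*o)
Q = 10393 (Q = 4268 + 6125 = 10393)
(1/28410 + l(9 + 40))/(-5031 + Q) = (1/28410 + (-173 + (9 + 40)² - 2*(9 + 40)))/(-5031 + 10393) = (1/28410 + (-173 + 49² - 2*49))/5362 = (1/28410 + (-173 + 2401 - 98))*(1/5362) = (1/28410 + 2130)*(1/5362) = (60513301/28410)*(1/5362) = 60513301/152334420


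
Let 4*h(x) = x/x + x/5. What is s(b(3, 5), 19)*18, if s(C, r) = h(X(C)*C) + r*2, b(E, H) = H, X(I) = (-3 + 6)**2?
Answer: 729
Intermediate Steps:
X(I) = 9 (X(I) = 3**2 = 9)
h(x) = 1/4 + x/20 (h(x) = (x/x + x/5)/4 = (1 + x*(1/5))/4 = (1 + x/5)/4 = 1/4 + x/20)
s(C, r) = 1/4 + 2*r + 9*C/20 (s(C, r) = (1/4 + (9*C)/20) + r*2 = (1/4 + 9*C/20) + 2*r = 1/4 + 2*r + 9*C/20)
s(b(3, 5), 19)*18 = (1/4 + 2*19 + (9/20)*5)*18 = (1/4 + 38 + 9/4)*18 = (81/2)*18 = 729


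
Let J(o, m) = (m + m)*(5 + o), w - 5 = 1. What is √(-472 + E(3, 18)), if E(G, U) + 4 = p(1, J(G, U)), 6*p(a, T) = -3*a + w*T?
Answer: I*√754/2 ≈ 13.73*I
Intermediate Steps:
w = 6 (w = 5 + 1 = 6)
J(o, m) = 2*m*(5 + o) (J(o, m) = (2*m)*(5 + o) = 2*m*(5 + o))
p(a, T) = T - a/2 (p(a, T) = (-3*a + 6*T)/6 = T - a/2)
E(G, U) = -9/2 + 2*U*(5 + G) (E(G, U) = -4 + (2*U*(5 + G) - ½*1) = -4 + (2*U*(5 + G) - ½) = -4 + (-½ + 2*U*(5 + G)) = -9/2 + 2*U*(5 + G))
√(-472 + E(3, 18)) = √(-472 + (-9/2 + 2*18*(5 + 3))) = √(-472 + (-9/2 + 2*18*8)) = √(-472 + (-9/2 + 288)) = √(-472 + 567/2) = √(-377/2) = I*√754/2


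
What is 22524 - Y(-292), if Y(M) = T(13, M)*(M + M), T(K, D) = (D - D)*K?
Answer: 22524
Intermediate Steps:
T(K, D) = 0 (T(K, D) = 0*K = 0)
Y(M) = 0 (Y(M) = 0*(M + M) = 0*(2*M) = 0)
22524 - Y(-292) = 22524 - 1*0 = 22524 + 0 = 22524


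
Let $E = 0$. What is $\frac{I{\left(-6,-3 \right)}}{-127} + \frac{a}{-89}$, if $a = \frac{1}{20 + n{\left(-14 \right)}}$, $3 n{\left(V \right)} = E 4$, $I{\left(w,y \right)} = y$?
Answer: $\frac{5213}{226060} \approx 0.02306$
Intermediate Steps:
$n{\left(V \right)} = 0$ ($n{\left(V \right)} = \frac{0 \cdot 4}{3} = \frac{1}{3} \cdot 0 = 0$)
$a = \frac{1}{20}$ ($a = \frac{1}{20 + 0} = \frac{1}{20} \approx 0.05$)
$\frac{I{\left(-6,-3 \right)}}{-127} + \frac{a}{-89} = - \frac{3}{-127} + \frac{1}{20 \left(-89\right)} = \left(-3\right) \left(- \frac{1}{127}\right) + \frac{1}{20} \left(- \frac{1}{89}\right) = \frac{3}{127} - \frac{1}{1780} = \frac{5213}{226060}$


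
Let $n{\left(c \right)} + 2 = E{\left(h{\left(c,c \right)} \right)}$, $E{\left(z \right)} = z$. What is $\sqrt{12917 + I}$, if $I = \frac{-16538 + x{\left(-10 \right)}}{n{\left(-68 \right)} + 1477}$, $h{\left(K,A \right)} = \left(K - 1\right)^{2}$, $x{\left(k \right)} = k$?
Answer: $\frac{79 \sqrt{5029334}}{1559} \approx 113.64$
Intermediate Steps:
$h{\left(K,A \right)} = \left(-1 + K\right)^{2}$
$n{\left(c \right)} = -2 + \left(-1 + c\right)^{2}$
$I = - \frac{4137}{1559}$ ($I = \frac{-16538 - 10}{\left(-2 + \left(-1 - 68\right)^{2}\right) + 1477} = - \frac{16548}{\left(-2 + \left(-69\right)^{2}\right) + 1477} = - \frac{16548}{\left(-2 + 4761\right) + 1477} = - \frac{16548}{4759 + 1477} = - \frac{16548}{6236} = \left(-16548\right) \frac{1}{6236} = - \frac{4137}{1559} \approx -2.6536$)
$\sqrt{12917 + I} = \sqrt{12917 - \frac{4137}{1559}} = \sqrt{\frac{20133466}{1559}} = \frac{79 \sqrt{5029334}}{1559}$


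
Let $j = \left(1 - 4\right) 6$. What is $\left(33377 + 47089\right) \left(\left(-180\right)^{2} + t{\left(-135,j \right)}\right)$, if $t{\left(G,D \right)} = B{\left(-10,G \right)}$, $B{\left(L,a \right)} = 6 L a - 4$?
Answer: $3258551136$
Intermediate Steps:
$j = -18$ ($j = \left(-3\right) 6 = -18$)
$B{\left(L,a \right)} = -4 + 6 L a$ ($B{\left(L,a \right)} = 6 L a - 4 = -4 + 6 L a$)
$t{\left(G,D \right)} = -4 - 60 G$ ($t{\left(G,D \right)} = -4 + 6 \left(-10\right) G = -4 - 60 G$)
$\left(33377 + 47089\right) \left(\left(-180\right)^{2} + t{\left(-135,j \right)}\right) = \left(33377 + 47089\right) \left(\left(-180\right)^{2} - -8096\right) = 80466 \left(32400 + \left(-4 + 8100\right)\right) = 80466 \left(32400 + 8096\right) = 80466 \cdot 40496 = 3258551136$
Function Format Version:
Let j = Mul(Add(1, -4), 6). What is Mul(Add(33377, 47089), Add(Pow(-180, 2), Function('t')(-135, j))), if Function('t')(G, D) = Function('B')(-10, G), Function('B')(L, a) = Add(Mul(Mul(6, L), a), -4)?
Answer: 3258551136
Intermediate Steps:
j = -18 (j = Mul(-3, 6) = -18)
Function('B')(L, a) = Add(-4, Mul(6, L, a)) (Function('B')(L, a) = Add(Mul(6, L, a), -4) = Add(-4, Mul(6, L, a)))
Function('t')(G, D) = Add(-4, Mul(-60, G)) (Function('t')(G, D) = Add(-4, Mul(6, -10, G)) = Add(-4, Mul(-60, G)))
Mul(Add(33377, 47089), Add(Pow(-180, 2), Function('t')(-135, j))) = Mul(Add(33377, 47089), Add(Pow(-180, 2), Add(-4, Mul(-60, -135)))) = Mul(80466, Add(32400, Add(-4, 8100))) = Mul(80466, Add(32400, 8096)) = Mul(80466, 40496) = 3258551136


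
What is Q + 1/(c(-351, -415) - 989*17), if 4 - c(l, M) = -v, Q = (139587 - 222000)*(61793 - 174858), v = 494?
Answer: 152023591661174/16315 ≈ 9.3180e+9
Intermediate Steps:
Q = 9318025845 (Q = -82413*(-113065) = 9318025845)
c(l, M) = 498 (c(l, M) = 4 - (-1)*494 = 4 - 1*(-494) = 4 + 494 = 498)
Q + 1/(c(-351, -415) - 989*17) = 9318025845 + 1/(498 - 989*17) = 9318025845 + 1/(498 - 16813) = 9318025845 + 1/(-16315) = 9318025845 - 1/16315 = 152023591661174/16315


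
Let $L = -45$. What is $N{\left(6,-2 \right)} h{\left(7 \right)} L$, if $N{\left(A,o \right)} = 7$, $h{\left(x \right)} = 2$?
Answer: $-630$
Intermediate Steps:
$N{\left(6,-2 \right)} h{\left(7 \right)} L = 7 \cdot 2 \left(-45\right) = 14 \left(-45\right) = -630$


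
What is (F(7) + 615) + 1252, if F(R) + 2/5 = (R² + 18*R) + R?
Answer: 10243/5 ≈ 2048.6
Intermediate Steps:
F(R) = -⅖ + R² + 19*R (F(R) = -⅖ + ((R² + 18*R) + R) = -⅖ + (R² + 19*R) = -⅖ + R² + 19*R)
(F(7) + 615) + 1252 = ((-⅖ + 7² + 19*7) + 615) + 1252 = ((-⅖ + 49 + 133) + 615) + 1252 = (908/5 + 615) + 1252 = 3983/5 + 1252 = 10243/5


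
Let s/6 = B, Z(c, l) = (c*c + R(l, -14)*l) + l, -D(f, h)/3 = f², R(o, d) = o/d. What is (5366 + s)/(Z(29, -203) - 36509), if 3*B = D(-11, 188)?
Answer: -9280/77629 ≈ -0.11954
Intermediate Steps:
D(f, h) = -3*f²
B = -121 (B = (-3*(-11)²)/3 = (-3*121)/3 = (⅓)*(-363) = -121)
Z(c, l) = l + c² - l²/14 (Z(c, l) = (c*c + (l/(-14))*l) + l = (c² + (l*(-1/14))*l) + l = (c² + (-l/14)*l) + l = (c² - l²/14) + l = l + c² - l²/14)
s = -726 (s = 6*(-121) = -726)
(5366 + s)/(Z(29, -203) - 36509) = (5366 - 726)/((-203 + 29² - 1/14*(-203)²) - 36509) = 4640/((-203 + 841 - 1/14*41209) - 36509) = 4640/((-203 + 841 - 5887/2) - 36509) = 4640/(-4611/2 - 36509) = 4640/(-77629/2) = 4640*(-2/77629) = -9280/77629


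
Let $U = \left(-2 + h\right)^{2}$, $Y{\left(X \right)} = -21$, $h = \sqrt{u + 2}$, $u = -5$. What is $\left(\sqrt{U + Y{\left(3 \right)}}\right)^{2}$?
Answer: $-21 + \left(2 - i \sqrt{3}\right)^{2} \approx -20.0 - 6.9282 i$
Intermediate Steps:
$h = i \sqrt{3}$ ($h = \sqrt{-5 + 2} = \sqrt{-3} = i \sqrt{3} \approx 1.732 i$)
$U = \left(-2 + i \sqrt{3}\right)^{2} \approx 1.0 - 6.9282 i$
$\left(\sqrt{U + Y{\left(3 \right)}}\right)^{2} = \left(\sqrt{\left(2 - i \sqrt{3}\right)^{2} - 21}\right)^{2} = \left(\sqrt{-21 + \left(2 - i \sqrt{3}\right)^{2}}\right)^{2} = -21 + \left(2 - i \sqrt{3}\right)^{2}$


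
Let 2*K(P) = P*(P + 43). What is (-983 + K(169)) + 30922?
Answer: 47853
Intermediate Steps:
K(P) = P*(43 + P)/2 (K(P) = (P*(P + 43))/2 = (P*(43 + P))/2 = P*(43 + P)/2)
(-983 + K(169)) + 30922 = (-983 + (½)*169*(43 + 169)) + 30922 = (-983 + (½)*169*212) + 30922 = (-983 + 17914) + 30922 = 16931 + 30922 = 47853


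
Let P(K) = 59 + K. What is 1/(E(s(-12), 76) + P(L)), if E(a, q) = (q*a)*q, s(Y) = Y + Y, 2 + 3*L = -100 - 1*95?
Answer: -3/415892 ≈ -7.2134e-6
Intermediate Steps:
L = -197/3 (L = -2/3 + (-100 - 1*95)/3 = -2/3 + (-100 - 95)/3 = -2/3 + (1/3)*(-195) = -2/3 - 65 = -197/3 ≈ -65.667)
s(Y) = 2*Y
E(a, q) = a*q**2 (E(a, q) = (a*q)*q = a*q**2)
1/(E(s(-12), 76) + P(L)) = 1/((2*(-12))*76**2 + (59 - 197/3)) = 1/(-24*5776 - 20/3) = 1/(-138624 - 20/3) = 1/(-415892/3) = -3/415892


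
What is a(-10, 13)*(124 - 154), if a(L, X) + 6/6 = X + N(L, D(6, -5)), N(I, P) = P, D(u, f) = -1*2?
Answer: -300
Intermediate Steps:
D(u, f) = -2
a(L, X) = -3 + X (a(L, X) = -1 + (X - 2) = -1 + (-2 + X) = -3 + X)
a(-10, 13)*(124 - 154) = (-3 + 13)*(124 - 154) = 10*(-30) = -300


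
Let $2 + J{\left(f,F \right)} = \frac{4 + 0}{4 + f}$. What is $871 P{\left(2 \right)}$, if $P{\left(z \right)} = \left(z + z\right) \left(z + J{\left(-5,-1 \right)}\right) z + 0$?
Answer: $-27872$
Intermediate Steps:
$J{\left(f,F \right)} = -2 + \frac{4}{4 + f}$ ($J{\left(f,F \right)} = -2 + \frac{4 + 0}{4 + f} = -2 + \frac{4}{4 + f}$)
$P{\left(z \right)} = 2 z^{2} \left(-6 + z\right)$ ($P{\left(z \right)} = \left(z + z\right) \left(z + \frac{2 \left(-2 - -5\right)}{4 - 5}\right) z + 0 = 2 z \left(z + \frac{2 \left(-2 + 5\right)}{-1}\right) z + 0 = 2 z \left(z + 2 \left(-1\right) 3\right) z + 0 = 2 z \left(z - 6\right) z + 0 = 2 z \left(-6 + z\right) z + 0 = 2 z^{2} \left(-6 + z\right) + 0 = 2 z^{2} \left(-6 + z\right)$)
$871 P{\left(2 \right)} = 871 \cdot 2 \cdot 2^{2} \left(-6 + 2\right) = 871 \cdot 2 \cdot 4 \left(-4\right) = 871 \left(-32\right) = -27872$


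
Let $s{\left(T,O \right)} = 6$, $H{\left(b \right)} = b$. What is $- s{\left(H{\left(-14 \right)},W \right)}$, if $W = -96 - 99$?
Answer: $-6$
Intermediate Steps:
$W = -195$ ($W = -96 - 99 = -195$)
$- s{\left(H{\left(-14 \right)},W \right)} = \left(-1\right) 6 = -6$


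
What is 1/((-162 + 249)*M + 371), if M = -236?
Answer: -1/20161 ≈ -4.9601e-5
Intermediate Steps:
1/((-162 + 249)*M + 371) = 1/((-162 + 249)*(-236) + 371) = 1/(87*(-236) + 371) = 1/(-20532 + 371) = 1/(-20161) = -1/20161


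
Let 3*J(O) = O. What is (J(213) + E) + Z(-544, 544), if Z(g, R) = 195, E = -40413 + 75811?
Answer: 35664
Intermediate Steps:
E = 35398
J(O) = O/3
(J(213) + E) + Z(-544, 544) = ((1/3)*213 + 35398) + 195 = (71 + 35398) + 195 = 35469 + 195 = 35664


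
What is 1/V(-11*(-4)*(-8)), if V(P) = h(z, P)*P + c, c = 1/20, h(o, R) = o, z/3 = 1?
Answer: -20/21119 ≈ -0.00094701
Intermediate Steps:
z = 3 (z = 3*1 = 3)
c = 1/20 ≈ 0.050000
V(P) = 1/20 + 3*P (V(P) = 3*P + 1/20 = 1/20 + 3*P)
1/V(-11*(-4)*(-8)) = 1/(1/20 + 3*(-11*(-4)*(-8))) = 1/(1/20 + 3*(44*(-8))) = 1/(1/20 + 3*(-352)) = 1/(1/20 - 1056) = 1/(-21119/20) = -20/21119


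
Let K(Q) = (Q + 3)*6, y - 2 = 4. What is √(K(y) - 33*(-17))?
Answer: √615 ≈ 24.799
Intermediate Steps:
y = 6 (y = 2 + 4 = 6)
K(Q) = 18 + 6*Q (K(Q) = (3 + Q)*6 = 18 + 6*Q)
√(K(y) - 33*(-17)) = √((18 + 6*6) - 33*(-17)) = √((18 + 36) + 561) = √(54 + 561) = √615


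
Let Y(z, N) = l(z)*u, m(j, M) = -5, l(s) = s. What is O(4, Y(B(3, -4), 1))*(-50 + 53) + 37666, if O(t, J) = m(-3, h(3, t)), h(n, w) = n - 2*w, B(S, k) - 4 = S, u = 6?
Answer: 37651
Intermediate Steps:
B(S, k) = 4 + S
Y(z, N) = 6*z (Y(z, N) = z*6 = 6*z)
O(t, J) = -5
O(4, Y(B(3, -4), 1))*(-50 + 53) + 37666 = -5*(-50 + 53) + 37666 = -5*3 + 37666 = -15 + 37666 = 37651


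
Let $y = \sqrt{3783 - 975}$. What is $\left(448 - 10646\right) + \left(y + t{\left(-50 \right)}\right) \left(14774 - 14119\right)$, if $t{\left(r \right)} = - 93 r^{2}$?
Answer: $-152297698 + 3930 \sqrt{78} \approx -1.5226 \cdot 10^{8}$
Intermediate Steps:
$y = 6 \sqrt{78}$ ($y = \sqrt{2808} = 6 \sqrt{78} \approx 52.991$)
$\left(448 - 10646\right) + \left(y + t{\left(-50 \right)}\right) \left(14774 - 14119\right) = \left(448 - 10646\right) + \left(6 \sqrt{78} - 93 \left(-50\right)^{2}\right) \left(14774 - 14119\right) = -10198 + \left(6 \sqrt{78} - 232500\right) 655 = -10198 + \left(-232500 + 6 \sqrt{78}\right) 655 = -10198 - \left(152287500 - 3930 \sqrt{78}\right) = -152297698 + 3930 \sqrt{78}$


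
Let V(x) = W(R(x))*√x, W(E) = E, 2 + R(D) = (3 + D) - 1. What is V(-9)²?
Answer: -729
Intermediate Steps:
R(D) = D (R(D) = -2 + ((3 + D) - 1) = -2 + (2 + D) = D)
V(x) = x^(3/2) (V(x) = x*√x = x^(3/2))
V(-9)² = ((-9)^(3/2))² = (-27*I)² = -729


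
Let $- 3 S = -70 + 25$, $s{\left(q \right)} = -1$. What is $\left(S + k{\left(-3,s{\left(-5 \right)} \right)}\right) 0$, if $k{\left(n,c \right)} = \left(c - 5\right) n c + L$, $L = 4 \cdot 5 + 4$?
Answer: $0$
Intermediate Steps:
$L = 24$ ($L = 20 + 4 = 24$)
$S = 15$ ($S = - \frac{-70 + 25}{3} = \left(- \frac{1}{3}\right) \left(-45\right) = 15$)
$k{\left(n,c \right)} = 24 + c n \left(-5 + c\right)$ ($k{\left(n,c \right)} = \left(c - 5\right) n c + 24 = \left(-5 + c\right) n c + 24 = n \left(-5 + c\right) c + 24 = c n \left(-5 + c\right) + 24 = 24 + c n \left(-5 + c\right)$)
$\left(S + k{\left(-3,s{\left(-5 \right)} \right)}\right) 0 = \left(15 - \left(-24 + 3 + 15\right)\right) 0 = \left(15 - -6\right) 0 = \left(15 + 6\right) 0 = 21 \cdot 0 = 0$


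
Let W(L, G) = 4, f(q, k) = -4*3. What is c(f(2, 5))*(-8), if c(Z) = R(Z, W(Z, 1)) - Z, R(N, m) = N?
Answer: 0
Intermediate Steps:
f(q, k) = -12
c(Z) = 0 (c(Z) = Z - Z = 0)
c(f(2, 5))*(-8) = 0*(-8) = 0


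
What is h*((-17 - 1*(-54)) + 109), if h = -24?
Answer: -3504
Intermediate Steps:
h*((-17 - 1*(-54)) + 109) = -24*((-17 - 1*(-54)) + 109) = -24*((-17 + 54) + 109) = -24*(37 + 109) = -24*146 = -3504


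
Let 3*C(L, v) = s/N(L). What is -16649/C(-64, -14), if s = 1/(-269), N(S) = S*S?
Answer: 55032803328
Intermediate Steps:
N(S) = S**2
s = -1/269 ≈ -0.0037175
C(L, v) = -1/(807*L**2) (C(L, v) = (-1/(269*L**2))/3 = -1/(807*L**2))
-16649/C(-64, -14) = -16649/((-1/807/(-64)**2)) = -16649/((-1/807*1/4096)) = -16649/(-1/3305472) = -16649*(-3305472) = 55032803328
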